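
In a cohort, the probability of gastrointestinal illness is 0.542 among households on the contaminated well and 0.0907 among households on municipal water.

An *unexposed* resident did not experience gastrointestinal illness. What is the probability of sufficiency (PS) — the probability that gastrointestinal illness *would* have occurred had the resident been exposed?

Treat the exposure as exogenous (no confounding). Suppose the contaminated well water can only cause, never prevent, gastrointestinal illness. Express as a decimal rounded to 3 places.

PS ≈ 0.496

Let p₁ = 0.542, p₀ = 0.0907.
Under exogeneity and monotonicity, PS = (p₁ − p₀) / (1 − p₀).
PS = (0.542 − 0.0907) / (1 − 0.0907) = 0.4513 / 0.9093 ≈ 0.4963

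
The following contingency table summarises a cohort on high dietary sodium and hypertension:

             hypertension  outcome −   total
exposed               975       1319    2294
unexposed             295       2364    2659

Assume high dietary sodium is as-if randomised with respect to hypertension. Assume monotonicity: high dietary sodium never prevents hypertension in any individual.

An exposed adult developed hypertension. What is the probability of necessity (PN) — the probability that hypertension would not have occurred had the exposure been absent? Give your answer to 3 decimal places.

PN ≈ 0.739

p₁ = P(outcome | exposed) = 975/2294 = 0.42502
p₀ = P(outcome | unexposed) = 295/2659 = 0.11094
Under exogeneity and monotonicity, PN = (p₁ − p₀) / p₁.
PN = (0.42502 − 0.11094) / 0.42502 = 0.31408 / 0.42502 ≈ 0.7390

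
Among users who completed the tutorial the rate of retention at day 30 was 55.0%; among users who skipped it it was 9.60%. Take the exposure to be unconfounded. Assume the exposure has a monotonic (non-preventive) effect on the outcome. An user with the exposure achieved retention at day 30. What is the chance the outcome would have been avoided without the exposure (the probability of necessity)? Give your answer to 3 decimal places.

PN ≈ 0.825

p₁ = 0.55, p₀ = 0.096.
Under exogeneity and monotonicity, PN = (p₁ − p₀) / p₁.
PN = (0.55 − 0.096) / 0.55 = 0.454 / 0.55 ≈ 0.8255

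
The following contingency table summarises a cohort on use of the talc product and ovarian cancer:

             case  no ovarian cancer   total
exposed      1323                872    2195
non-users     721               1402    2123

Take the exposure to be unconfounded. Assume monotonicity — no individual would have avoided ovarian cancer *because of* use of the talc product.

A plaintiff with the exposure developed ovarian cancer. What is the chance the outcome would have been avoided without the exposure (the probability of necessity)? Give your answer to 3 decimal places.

PN ≈ 0.437

p₁ = P(outcome | exposed) = 1323/2195 = 0.60273
p₀ = P(outcome | unexposed) = 721/2123 = 0.33961
Under exogeneity and monotonicity, PN = (p₁ − p₀)/p₁.
PN = (0.60273 − 0.33961) / 0.60273 ≈ 0.4365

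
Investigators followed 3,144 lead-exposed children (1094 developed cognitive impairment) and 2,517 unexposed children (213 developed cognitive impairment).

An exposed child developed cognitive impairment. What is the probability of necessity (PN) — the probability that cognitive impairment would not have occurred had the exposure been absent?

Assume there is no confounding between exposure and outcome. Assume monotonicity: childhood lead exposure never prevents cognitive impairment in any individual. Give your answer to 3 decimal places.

p₁ = P(outcome | exposed) = 1094/3144 = 0.34796
p₀ = P(outcome | unexposed) = 213/2517 = 0.084625
Under exogeneity and monotonicity, PN = (p₁ − p₀) / p₁.
PN = (0.34796 − 0.084625) / 0.34796 = 0.26334 / 0.34796 ≈ 0.7568

PN ≈ 0.757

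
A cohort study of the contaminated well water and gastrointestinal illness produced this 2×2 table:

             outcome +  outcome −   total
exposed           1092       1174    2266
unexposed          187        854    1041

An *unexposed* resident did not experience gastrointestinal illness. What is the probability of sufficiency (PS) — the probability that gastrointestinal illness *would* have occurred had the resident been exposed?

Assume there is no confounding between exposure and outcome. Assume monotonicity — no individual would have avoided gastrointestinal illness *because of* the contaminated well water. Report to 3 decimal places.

p₁ = P(outcome | exposed) = 1092/2266 = 0.48191
p₀ = P(outcome | unexposed) = 187/1041 = 0.17963
Under exogeneity and monotonicity, PS = (p₁ − p₀) / (1 − p₀).
PS = (0.48191 − 0.17963) / (1 − 0.17963) = 0.30227 / 0.82037 ≈ 0.3685

PS ≈ 0.368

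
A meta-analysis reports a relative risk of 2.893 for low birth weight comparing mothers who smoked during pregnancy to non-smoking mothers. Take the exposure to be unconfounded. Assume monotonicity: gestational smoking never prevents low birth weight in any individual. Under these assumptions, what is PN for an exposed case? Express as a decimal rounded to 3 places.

Under exogeneity and monotonicity, PN = (RR − 1) / RR = 1 − 1/RR.
PN = (2.893 − 1) / 2.893 = 1.893 / 2.893 ≈ 0.6543

PN ≈ 0.654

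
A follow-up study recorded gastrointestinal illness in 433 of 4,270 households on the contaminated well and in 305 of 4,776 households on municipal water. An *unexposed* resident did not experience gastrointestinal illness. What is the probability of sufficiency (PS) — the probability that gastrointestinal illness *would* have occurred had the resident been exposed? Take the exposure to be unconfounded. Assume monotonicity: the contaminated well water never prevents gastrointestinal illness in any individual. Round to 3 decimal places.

PS ≈ 0.040

p₁ = P(outcome | exposed) = 433/4270 = 0.10141
p₀ = P(outcome | unexposed) = 305/4776 = 0.063861
Under exogeneity and monotonicity, PS = (p₁ − p₀) / (1 − p₀).
PS = (0.10141 − 0.063861) / (1 − 0.063861) = 0.037544 / 0.93614 ≈ 0.0401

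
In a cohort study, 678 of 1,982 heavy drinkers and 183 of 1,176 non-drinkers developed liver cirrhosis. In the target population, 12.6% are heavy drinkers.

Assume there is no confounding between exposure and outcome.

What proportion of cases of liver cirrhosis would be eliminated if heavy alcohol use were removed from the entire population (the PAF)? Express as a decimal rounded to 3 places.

PAF ≈ 0.131

p₁ = P(outcome | exposed) = 678/1982 = 0.34208
p₀ = P(outcome | unexposed) = 183/1176 = 0.15561
Overall risk P(Y=1) = π·p₁ + (1−π)·p₀ = 0.126×0.34208 + 0.874×0.15561 = 0.17911.
Under exogeneity, PAF = [P(Y=1) − p₀] / P(Y=1).
PAF = (0.17911 − 0.15561) / 0.17911 ≈ 0.1312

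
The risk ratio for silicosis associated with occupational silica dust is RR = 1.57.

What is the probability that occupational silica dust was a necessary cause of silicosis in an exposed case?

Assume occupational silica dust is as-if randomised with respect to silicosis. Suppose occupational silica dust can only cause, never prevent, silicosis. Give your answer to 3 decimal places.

Under exogeneity and monotonicity, PN = (RR − 1) / RR = 1 − 1/RR.
PN = (1.57 − 1) / 1.57 = 0.57 / 1.57 ≈ 0.3631

PN ≈ 0.363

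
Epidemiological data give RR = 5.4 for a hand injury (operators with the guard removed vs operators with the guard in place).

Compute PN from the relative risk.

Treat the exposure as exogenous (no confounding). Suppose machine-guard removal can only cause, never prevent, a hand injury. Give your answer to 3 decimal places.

PN ≈ 0.815

Under exogeneity and monotonicity, PN = (RR − 1) / RR = 1 − 1/RR.
PN = (5.4 − 1) / 5.4 = 4.4 / 5.4 ≈ 0.8148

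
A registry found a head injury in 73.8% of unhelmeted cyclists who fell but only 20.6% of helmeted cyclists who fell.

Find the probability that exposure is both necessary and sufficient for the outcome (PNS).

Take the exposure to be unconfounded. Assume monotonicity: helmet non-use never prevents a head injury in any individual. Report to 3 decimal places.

p₁ = 0.738, p₀ = 0.206.
Under exogeneity and monotonicity, PNS = p₁ − p₀.
PNS = 0.738 − 0.206 = 0.532

PNS ≈ 0.532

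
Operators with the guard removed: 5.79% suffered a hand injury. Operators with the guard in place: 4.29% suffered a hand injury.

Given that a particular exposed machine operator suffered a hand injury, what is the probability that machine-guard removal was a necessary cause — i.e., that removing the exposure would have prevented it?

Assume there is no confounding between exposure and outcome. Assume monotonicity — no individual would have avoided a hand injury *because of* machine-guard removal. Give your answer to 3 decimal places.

p₁ = 0.0579, p₀ = 0.0429.
Under exogeneity and monotonicity, PN = (p₁ − p₀) / p₁.
PN = (0.0579 − 0.0429) / 0.0579 = 0.015 / 0.0579 ≈ 0.2591

PN ≈ 0.259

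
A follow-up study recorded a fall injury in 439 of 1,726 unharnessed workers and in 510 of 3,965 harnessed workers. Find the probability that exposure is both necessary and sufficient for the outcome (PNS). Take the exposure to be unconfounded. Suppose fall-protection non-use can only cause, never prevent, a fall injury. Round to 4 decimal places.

p₁ = P(outcome | exposed) = 439/1726 = 0.25435
p₀ = P(outcome | unexposed) = 510/3965 = 0.12863
Under exogeneity and monotonicity, PNS = p₁ − p₀.
PNS = 0.25435 − 0.12863 = 0.12572

PNS ≈ 0.1257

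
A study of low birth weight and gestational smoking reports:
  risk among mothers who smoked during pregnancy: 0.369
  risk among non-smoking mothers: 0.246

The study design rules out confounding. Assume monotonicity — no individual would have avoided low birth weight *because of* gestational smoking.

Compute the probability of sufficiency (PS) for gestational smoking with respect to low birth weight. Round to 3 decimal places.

PS ≈ 0.163

Let p₁ = 0.369, p₀ = 0.246.
Under exogeneity and monotonicity, PS = (p₁ − p₀) / (1 − p₀).
PS = (0.369 − 0.246) / (1 − 0.246) = 0.123 / 0.754 ≈ 0.1631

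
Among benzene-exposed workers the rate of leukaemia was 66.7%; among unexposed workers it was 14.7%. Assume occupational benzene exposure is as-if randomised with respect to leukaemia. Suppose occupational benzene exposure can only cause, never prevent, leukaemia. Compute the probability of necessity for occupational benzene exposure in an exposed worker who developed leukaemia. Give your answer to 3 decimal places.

PN ≈ 0.780

p₁ = 0.667, p₀ = 0.147.
Under exogeneity and monotonicity, PN = (p₁ − p₀) / p₁.
PN = (0.667 − 0.147) / 0.667 = 0.52 / 0.667 ≈ 0.7796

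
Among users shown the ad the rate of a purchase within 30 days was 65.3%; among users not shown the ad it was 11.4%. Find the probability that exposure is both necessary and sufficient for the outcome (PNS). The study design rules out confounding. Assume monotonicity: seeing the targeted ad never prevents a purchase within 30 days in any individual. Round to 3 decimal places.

PNS ≈ 0.539

p₁ = 0.653, p₀ = 0.114.
Under exogeneity and monotonicity, PNS = p₁ − p₀.
PNS = 0.653 − 0.114 = 0.539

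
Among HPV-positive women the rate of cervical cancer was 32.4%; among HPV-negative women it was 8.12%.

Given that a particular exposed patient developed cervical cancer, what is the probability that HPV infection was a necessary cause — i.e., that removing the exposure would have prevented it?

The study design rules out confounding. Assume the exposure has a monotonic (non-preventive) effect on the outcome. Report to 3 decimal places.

p₁ = 0.324, p₀ = 0.0812.
Under exogeneity and monotonicity, PN = (p₁ − p₀) / p₁.
PN = (0.324 − 0.0812) / 0.324 = 0.2428 / 0.324 ≈ 0.7494

PN ≈ 0.749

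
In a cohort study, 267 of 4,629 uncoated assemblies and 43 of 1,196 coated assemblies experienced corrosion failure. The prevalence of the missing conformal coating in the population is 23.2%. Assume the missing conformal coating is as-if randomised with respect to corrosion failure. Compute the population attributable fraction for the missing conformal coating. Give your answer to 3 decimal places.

PAF ≈ 0.123

p₁ = P(outcome | exposed) = 267/4629 = 0.05768
p₀ = P(outcome | unexposed) = 43/1196 = 0.035953
Overall risk P(Y=1) = π·p₁ + (1−π)·p₀ = 0.232×0.05768 + 0.768×0.035953 = 0.040994.
Under exogeneity, PAF = [P(Y=1) − p₀] / P(Y=1).
PAF = (0.040994 − 0.035953) / 0.040994 ≈ 0.1230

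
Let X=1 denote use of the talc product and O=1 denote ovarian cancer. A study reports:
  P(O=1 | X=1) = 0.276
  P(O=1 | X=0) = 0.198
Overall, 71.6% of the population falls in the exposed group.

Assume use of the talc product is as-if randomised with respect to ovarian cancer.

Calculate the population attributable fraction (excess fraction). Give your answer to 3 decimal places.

Let p₁ = 0.276, p₀ = 0.198.
Overall risk P(Y=1) = π·p₁ + (1−π)·p₀ = 0.716×0.276 + 0.284×0.198 = 0.25385.
Under exogeneity, PAF = [P(Y=1) − p₀] / P(Y=1).
PAF = (0.25385 − 0.198) / 0.25385 ≈ 0.2200

PAF ≈ 0.220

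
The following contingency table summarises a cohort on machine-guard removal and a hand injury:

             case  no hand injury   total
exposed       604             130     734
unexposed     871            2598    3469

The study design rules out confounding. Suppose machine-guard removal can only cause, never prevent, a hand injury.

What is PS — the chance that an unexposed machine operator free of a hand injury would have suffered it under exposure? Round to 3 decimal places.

p₁ = P(outcome | exposed) = 604/734 = 0.82289
p₀ = P(outcome | unexposed) = 871/3469 = 0.25108
Under exogeneity and monotonicity, PS = (p₁ − p₀) / (1 − p₀).
PS = (0.82289 − 0.25108) / (1 − 0.25108) = 0.57181 / 0.74892 ≈ 0.7635

PS ≈ 0.764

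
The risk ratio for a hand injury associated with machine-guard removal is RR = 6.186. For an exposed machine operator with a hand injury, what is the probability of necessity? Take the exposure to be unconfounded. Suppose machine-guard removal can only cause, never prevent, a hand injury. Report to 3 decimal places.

Under exogeneity and monotonicity, PN = (RR − 1) / RR = 1 − 1/RR.
PN = (6.186 − 1) / 6.186 = 5.186 / 6.186 ≈ 0.8383

PN ≈ 0.838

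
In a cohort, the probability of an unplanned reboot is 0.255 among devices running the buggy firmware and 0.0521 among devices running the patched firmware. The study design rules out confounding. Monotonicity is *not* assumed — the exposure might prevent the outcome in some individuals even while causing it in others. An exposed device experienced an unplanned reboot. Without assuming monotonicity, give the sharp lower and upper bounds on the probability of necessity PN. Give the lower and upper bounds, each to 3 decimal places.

Let p₁ = 0.255, p₀ = 0.0521.
Under exogeneity alone the bounds on PN are max{0,(p₁−p₀)/p₁} ≤ PN ≤ min{1,(1−p₀)/p₁}.
  lower = (p₁ − p₀)/p₁ = 0.2029 / 0.255 ≈ 0.7957
  upper = min{1, (1 − p₀)/p₁} = 0.9479 / 0.255 ≈ 3.7173 → capped at 1

0.796 ≤ PN ≤ 1.000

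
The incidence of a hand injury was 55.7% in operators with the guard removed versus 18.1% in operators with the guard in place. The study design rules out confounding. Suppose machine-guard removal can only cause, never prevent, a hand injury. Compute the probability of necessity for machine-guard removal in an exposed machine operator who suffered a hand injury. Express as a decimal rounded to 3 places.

p₁ = 0.557, p₀ = 0.181.
Under exogeneity and monotonicity, PN = (p₁ − p₀) / p₁.
PN = (0.557 − 0.181) / 0.557 = 0.376 / 0.557 ≈ 0.6750

PN ≈ 0.675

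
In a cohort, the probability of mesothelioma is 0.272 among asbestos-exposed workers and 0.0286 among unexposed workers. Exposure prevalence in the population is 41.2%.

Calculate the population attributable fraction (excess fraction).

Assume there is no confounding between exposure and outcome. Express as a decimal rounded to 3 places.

Let p₁ = 0.272, p₀ = 0.0286.
Overall risk P(Y=1) = π·p₁ + (1−π)·p₀ = 0.412×0.272 + 0.588×0.0286 = 0.12888.
Under exogeneity, PAF = [P(Y=1) − p₀] / P(Y=1).
PAF = (0.12888 − 0.0286) / 0.12888 ≈ 0.7781

PAF ≈ 0.778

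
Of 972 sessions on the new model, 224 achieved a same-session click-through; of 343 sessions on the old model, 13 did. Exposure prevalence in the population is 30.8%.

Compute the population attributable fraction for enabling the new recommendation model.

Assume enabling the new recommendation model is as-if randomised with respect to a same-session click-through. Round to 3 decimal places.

p₁ = P(outcome | exposed) = 224/972 = 0.23045
p₀ = P(outcome | unexposed) = 13/343 = 0.037901
Overall risk P(Y=1) = π·p₁ + (1−π)·p₀ = 0.308×0.23045 + 0.692×0.037901 = 0.097207.
Under exogeneity, PAF = [P(Y=1) − p₀] / P(Y=1).
PAF = (0.097207 − 0.037901) / 0.097207 ≈ 0.6101

PAF ≈ 0.610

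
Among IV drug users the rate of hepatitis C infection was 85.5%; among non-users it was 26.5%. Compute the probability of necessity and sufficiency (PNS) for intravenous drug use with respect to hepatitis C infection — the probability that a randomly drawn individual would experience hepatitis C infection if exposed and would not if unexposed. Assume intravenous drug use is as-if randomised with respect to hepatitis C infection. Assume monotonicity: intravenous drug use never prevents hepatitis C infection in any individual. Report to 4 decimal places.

PNS ≈ 0.5900

p₁ = 0.855, p₀ = 0.265.
Under exogeneity and monotonicity, PNS = p₁ − p₀.
PNS = 0.855 − 0.265 = 0.59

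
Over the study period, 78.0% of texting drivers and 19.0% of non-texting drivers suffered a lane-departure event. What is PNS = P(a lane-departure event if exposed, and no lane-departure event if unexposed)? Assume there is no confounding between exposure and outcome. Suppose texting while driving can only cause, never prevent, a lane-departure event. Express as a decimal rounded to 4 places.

p₁ = 0.78, p₀ = 0.19.
Under exogeneity and monotonicity, PNS = p₁ − p₀.
PNS = 0.78 − 0.19 = 0.59

PNS ≈ 0.5900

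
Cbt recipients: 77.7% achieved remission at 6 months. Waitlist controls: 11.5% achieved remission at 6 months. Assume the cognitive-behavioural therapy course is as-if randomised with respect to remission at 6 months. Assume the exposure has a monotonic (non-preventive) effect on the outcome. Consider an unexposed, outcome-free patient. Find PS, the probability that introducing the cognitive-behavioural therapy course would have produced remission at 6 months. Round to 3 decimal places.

p₁ = 0.777, p₀ = 0.115.
Under exogeneity and monotonicity, PS = (p₁ − p₀) / (1 − p₀).
PS = (0.777 − 0.115) / (1 − 0.115) = 0.662 / 0.885 ≈ 0.7480

PS ≈ 0.748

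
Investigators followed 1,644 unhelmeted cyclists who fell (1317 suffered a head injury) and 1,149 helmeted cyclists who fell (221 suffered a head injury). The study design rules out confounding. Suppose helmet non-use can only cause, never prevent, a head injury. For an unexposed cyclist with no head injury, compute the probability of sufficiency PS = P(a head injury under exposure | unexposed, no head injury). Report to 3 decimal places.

PS ≈ 0.754

p₁ = P(outcome | exposed) = 1317/1644 = 0.80109
p₀ = P(outcome | unexposed) = 221/1149 = 0.19234
Under exogeneity and monotonicity, PS = (p₁ − p₀) / (1 − p₀).
PS = (0.80109 − 0.19234) / (1 − 0.19234) = 0.60875 / 0.80766 ≈ 0.7537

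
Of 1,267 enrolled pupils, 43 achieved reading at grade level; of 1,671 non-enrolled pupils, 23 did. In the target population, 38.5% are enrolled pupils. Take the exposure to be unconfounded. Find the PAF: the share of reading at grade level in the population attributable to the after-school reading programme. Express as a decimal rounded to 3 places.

PAF ≈ 0.361

p₁ = P(outcome | exposed) = 43/1267 = 0.033938
p₀ = P(outcome | unexposed) = 23/1671 = 0.013764
Overall risk P(Y=1) = π·p₁ + (1−π)·p₀ = 0.385×0.033938 + 0.615×0.013764 = 0.021531.
Under exogeneity, PAF = [P(Y=1) − p₀] / P(Y=1).
PAF = (0.021531 − 0.013764) / 0.021531 ≈ 0.3607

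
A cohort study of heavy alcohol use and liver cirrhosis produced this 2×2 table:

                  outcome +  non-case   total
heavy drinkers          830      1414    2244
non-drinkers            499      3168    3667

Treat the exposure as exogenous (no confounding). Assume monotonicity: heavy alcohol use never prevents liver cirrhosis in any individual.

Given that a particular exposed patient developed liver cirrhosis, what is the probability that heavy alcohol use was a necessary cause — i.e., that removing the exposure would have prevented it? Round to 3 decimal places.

PN ≈ 0.632

p₁ = P(outcome | exposed) = 830/2244 = 0.36988
p₀ = P(outcome | unexposed) = 499/3667 = 0.13608
Under exogeneity and monotonicity, PN = (p₁ − p₀)/p₁.
PN = (0.36988 − 0.13608) / 0.36988 ≈ 0.6321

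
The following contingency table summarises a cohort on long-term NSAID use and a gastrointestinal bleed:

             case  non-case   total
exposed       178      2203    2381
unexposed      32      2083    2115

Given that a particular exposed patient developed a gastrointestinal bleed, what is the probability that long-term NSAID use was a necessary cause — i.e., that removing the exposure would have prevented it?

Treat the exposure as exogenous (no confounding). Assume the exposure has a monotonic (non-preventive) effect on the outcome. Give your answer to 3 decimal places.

PN ≈ 0.798

p₁ = P(outcome | exposed) = 178/2381 = 0.074759
p₀ = P(outcome | unexposed) = 32/2115 = 0.01513
Under exogeneity and monotonicity, PN = (p₁ − p₀) / p₁.
PN = (0.074759 − 0.01513) / 0.074759 = 0.059628 / 0.074759 ≈ 0.7976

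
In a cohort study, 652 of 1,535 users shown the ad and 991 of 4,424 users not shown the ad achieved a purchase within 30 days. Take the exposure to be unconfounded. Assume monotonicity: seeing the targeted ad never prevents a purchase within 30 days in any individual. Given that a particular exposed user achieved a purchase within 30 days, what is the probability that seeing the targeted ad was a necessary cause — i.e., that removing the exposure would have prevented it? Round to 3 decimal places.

p₁ = P(outcome | exposed) = 652/1535 = 0.42476
p₀ = P(outcome | unexposed) = 991/4424 = 0.22401
Under exogeneity and monotonicity, PN = (p₁ − p₀) / p₁.
PN = (0.42476 − 0.22401) / 0.42476 = 0.20075 / 0.42476 ≈ 0.4726

PN ≈ 0.473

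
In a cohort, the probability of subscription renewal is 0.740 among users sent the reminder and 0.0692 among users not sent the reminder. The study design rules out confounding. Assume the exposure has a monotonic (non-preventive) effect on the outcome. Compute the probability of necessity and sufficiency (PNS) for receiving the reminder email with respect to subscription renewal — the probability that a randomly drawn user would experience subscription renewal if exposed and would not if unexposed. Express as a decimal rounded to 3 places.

PNS ≈ 0.671

Let p₁ = 0.74, p₀ = 0.0692.
Under exogeneity and monotonicity, PNS = p₁ − p₀.
PNS = 0.74 − 0.0692 = 0.6708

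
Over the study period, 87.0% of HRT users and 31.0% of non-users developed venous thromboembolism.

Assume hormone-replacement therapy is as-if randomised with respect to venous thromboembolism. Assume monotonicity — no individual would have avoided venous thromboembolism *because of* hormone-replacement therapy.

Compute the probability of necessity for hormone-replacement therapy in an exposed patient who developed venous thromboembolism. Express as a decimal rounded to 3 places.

p₁ = 0.87, p₀ = 0.31.
Under exogeneity and monotonicity, PN = (p₁ − p₀) / p₁.
PN = (0.87 − 0.31) / 0.87 = 0.56 / 0.87 ≈ 0.6437

PN ≈ 0.644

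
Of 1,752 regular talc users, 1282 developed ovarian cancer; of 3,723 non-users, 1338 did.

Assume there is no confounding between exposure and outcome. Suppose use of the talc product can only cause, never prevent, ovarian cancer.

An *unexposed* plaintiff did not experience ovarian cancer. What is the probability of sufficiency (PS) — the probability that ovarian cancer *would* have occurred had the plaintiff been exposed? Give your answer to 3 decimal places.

p₁ = P(outcome | exposed) = 1282/1752 = 0.73174
p₀ = P(outcome | unexposed) = 1338/3723 = 0.35939
Under exogeneity and monotonicity, PS = (p₁ − p₀) / (1 − p₀).
PS = (0.73174 − 0.35939) / (1 − 0.35939) = 0.37235 / 0.64061 ≈ 0.5812

PS ≈ 0.581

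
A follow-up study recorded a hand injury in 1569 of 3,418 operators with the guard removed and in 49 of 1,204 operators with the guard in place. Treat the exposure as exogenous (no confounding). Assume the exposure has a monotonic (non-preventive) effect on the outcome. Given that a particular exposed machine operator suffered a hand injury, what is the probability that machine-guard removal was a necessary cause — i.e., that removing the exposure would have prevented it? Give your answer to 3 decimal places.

PN ≈ 0.911

p₁ = P(outcome | exposed) = 1569/3418 = 0.45904
p₀ = P(outcome | unexposed) = 49/1204 = 0.040698
Under exogeneity and monotonicity, PN = (p₁ − p₀) / p₁.
PN = (0.45904 − 0.040698) / 0.45904 = 0.41834 / 0.45904 ≈ 0.9113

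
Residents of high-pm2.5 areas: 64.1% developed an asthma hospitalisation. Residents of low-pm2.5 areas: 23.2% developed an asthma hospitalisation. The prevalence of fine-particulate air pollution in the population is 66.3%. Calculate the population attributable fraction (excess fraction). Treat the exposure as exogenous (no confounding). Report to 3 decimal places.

p₁ = 0.641, p₀ = 0.232.
Overall risk P(Y=1) = π·p₁ + (1−π)·p₀ = 0.663×0.641 + 0.337×0.232 = 0.50317.
Under exogeneity, PAF = [P(Y=1) − p₀] / P(Y=1).
PAF = (0.50317 − 0.232) / 0.50317 ≈ 0.5389

PAF ≈ 0.539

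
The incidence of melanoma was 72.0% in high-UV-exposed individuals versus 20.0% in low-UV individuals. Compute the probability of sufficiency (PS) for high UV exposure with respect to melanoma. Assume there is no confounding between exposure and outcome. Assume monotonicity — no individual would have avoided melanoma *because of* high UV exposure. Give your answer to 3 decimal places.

PS ≈ 0.650

p₁ = 0.72, p₀ = 0.2.
Under exogeneity and monotonicity, PS = (p₁ − p₀) / (1 − p₀).
PS = (0.72 − 0.2) / (1 − 0.2) = 0.52 / 0.8 ≈ 0.6500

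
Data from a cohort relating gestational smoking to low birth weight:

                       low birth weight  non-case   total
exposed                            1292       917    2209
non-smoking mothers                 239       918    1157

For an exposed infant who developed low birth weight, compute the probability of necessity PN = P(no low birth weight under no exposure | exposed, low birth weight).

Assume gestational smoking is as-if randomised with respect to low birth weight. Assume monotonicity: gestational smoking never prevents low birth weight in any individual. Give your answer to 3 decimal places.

p₁ = P(outcome | exposed) = 1292/2209 = 0.58488
p₀ = P(outcome | unexposed) = 239/1157 = 0.20657
Under exogeneity and monotonicity, PN = (p₁ − p₀) / p₁.
PN = (0.58488 − 0.20657) / 0.58488 = 0.37831 / 0.58488 ≈ 0.6468

PN ≈ 0.647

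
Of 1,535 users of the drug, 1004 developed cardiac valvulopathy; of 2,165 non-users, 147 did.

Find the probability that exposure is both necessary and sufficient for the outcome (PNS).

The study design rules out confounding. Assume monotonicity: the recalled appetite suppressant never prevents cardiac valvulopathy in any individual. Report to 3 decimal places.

PNS ≈ 0.586

p₁ = P(outcome | exposed) = 1004/1535 = 0.65407
p₀ = P(outcome | unexposed) = 147/2165 = 0.067898
Under exogeneity and monotonicity, PNS = p₁ − p₀.
PNS = 0.65407 − 0.067898 = 0.58617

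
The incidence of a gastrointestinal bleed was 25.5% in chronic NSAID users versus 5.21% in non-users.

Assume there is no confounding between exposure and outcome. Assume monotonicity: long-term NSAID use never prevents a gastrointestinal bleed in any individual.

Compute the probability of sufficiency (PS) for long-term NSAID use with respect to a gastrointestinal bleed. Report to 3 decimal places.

PS ≈ 0.214

p₁ = 0.255, p₀ = 0.0521.
Under exogeneity and monotonicity, PS = (p₁ − p₀) / (1 − p₀).
PS = (0.255 − 0.0521) / (1 − 0.0521) = 0.2029 / 0.9479 ≈ 0.2141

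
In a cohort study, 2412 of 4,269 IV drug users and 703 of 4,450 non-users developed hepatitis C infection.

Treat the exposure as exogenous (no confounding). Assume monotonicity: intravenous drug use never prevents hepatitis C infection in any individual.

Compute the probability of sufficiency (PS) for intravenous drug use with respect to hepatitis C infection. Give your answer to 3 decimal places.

p₁ = P(outcome | exposed) = 2412/4269 = 0.565
p₀ = P(outcome | unexposed) = 703/4450 = 0.15798
Under exogeneity and monotonicity, PS = (p₁ − p₀) / (1 − p₀).
PS = (0.565 − 0.15798) / (1 − 0.15798) = 0.40703 / 0.84202 ≈ 0.4834

PS ≈ 0.483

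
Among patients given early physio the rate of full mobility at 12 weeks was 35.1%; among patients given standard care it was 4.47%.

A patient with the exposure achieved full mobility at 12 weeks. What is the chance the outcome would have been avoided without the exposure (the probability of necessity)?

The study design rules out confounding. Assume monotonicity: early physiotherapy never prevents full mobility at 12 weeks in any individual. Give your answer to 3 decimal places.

p₁ = 0.351, p₀ = 0.0447.
Under exogeneity and monotonicity, PN = (p₁ − p₀) / p₁.
PN = (0.351 − 0.0447) / 0.351 = 0.3063 / 0.351 ≈ 0.8726

PN ≈ 0.873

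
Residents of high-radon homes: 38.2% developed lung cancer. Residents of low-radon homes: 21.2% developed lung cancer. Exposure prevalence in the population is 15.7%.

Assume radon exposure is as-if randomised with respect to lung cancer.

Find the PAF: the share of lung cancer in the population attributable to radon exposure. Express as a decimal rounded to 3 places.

p₁ = 0.382, p₀ = 0.212.
Overall risk P(Y=1) = π·p₁ + (1−π)·p₀ = 0.157×0.382 + 0.843×0.212 = 0.23869.
Under exogeneity, PAF = [P(Y=1) − p₀] / P(Y=1).
PAF = (0.23869 − 0.212) / 0.23869 ≈ 0.1118

PAF ≈ 0.112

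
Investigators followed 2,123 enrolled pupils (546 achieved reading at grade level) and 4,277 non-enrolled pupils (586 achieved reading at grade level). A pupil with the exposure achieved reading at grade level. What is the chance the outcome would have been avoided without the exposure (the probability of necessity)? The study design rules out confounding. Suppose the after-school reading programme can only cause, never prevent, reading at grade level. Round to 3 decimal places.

p₁ = P(outcome | exposed) = 546/2123 = 0.25718
p₀ = P(outcome | unexposed) = 586/4277 = 0.13701
Under exogeneity and monotonicity, PN = (p₁ − p₀) / p₁.
PN = (0.25718 − 0.13701) / 0.25718 = 0.12017 / 0.25718 ≈ 0.4673

PN ≈ 0.467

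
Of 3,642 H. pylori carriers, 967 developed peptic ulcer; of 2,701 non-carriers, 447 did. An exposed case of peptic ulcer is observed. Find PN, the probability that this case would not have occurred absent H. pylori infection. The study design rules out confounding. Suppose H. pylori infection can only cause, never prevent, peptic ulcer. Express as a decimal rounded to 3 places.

p₁ = P(outcome | exposed) = 967/3642 = 0.26551
p₀ = P(outcome | unexposed) = 447/2701 = 0.16549
Under exogeneity and monotonicity, PN = (p₁ − p₀) / p₁.
PN = (0.26551 − 0.16549) / 0.26551 = 0.10002 / 0.26551 ≈ 0.3767

PN ≈ 0.377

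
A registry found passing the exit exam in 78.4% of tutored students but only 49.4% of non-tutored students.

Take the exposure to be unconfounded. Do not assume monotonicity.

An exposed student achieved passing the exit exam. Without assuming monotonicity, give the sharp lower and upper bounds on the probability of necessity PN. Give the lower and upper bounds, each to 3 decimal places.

p₁ = 0.784, p₀ = 0.494.
Under exogeneity alone the bounds on PN are max{0,(p₁−p₀)/p₁} ≤ PN ≤ min{1,(1−p₀)/p₁}.
  lower = (p₁ − p₀)/p₁ = 0.29 / 0.784 ≈ 0.3699
  upper = min{1, (1 − p₀)/p₁} = 0.506 / 0.784 ≈ 0.6454

0.370 ≤ PN ≤ 0.645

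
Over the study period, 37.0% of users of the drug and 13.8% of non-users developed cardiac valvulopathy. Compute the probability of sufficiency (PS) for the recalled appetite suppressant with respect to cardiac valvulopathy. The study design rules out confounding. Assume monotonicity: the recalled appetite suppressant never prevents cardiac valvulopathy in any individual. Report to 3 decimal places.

p₁ = 0.37, p₀ = 0.138.
Under exogeneity and monotonicity, PS = (p₁ − p₀) / (1 − p₀).
PS = (0.37 − 0.138) / (1 − 0.138) = 0.232 / 0.862 ≈ 0.2691

PS ≈ 0.269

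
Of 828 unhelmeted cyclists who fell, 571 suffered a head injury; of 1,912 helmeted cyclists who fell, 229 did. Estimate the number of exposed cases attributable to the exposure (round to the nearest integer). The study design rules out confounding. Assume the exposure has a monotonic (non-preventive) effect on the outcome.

about 472 cases

p₁ = P(outcome | exposed) = 571/828 = 0.68961
p₀ = P(outcome | unexposed) = 229/1912 = 0.11977
PN = (p₁ − p₀)/p₁ = (0.68961 − 0.11977) / 0.68961 ≈ 0.82632.
Attributable cases ≈ PN × (exposed cases) = 0.82632 × 571 ≈ 471.83.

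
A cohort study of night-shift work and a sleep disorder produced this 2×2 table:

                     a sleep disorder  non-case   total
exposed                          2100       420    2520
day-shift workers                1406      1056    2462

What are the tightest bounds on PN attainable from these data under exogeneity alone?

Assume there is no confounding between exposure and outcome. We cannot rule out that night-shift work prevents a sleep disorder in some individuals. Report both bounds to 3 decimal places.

0.315 ≤ PN ≤ 0.515

p₁ = P(outcome | exposed) = 2100/2520 = 0.83333
p₀ = P(outcome | unexposed) = 1406/2462 = 0.57108
Under exogeneity alone the bounds on PN are max{0,(p₁−p₀)/p₁} ≤ PN ≤ min{1,(1−p₀)/p₁}.
  lower = (p₁ − p₀)/p₁ = 0.26225 / 0.83333 ≈ 0.3147
  upper = min{1, (1 − p₀)/p₁} = 0.42892 / 0.83333 ≈ 0.5147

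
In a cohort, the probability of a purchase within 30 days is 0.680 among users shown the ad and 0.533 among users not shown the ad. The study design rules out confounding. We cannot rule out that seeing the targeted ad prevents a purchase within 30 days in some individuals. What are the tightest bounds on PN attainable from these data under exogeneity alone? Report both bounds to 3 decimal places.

Let p₁ = 0.68, p₀ = 0.533.
Under exogeneity alone the bounds on PN are max{0,(p₁−p₀)/p₁} ≤ PN ≤ min{1,(1−p₀)/p₁}.
  lower = (p₁ − p₀)/p₁ = 0.147 / 0.68 ≈ 0.2162
  upper = min{1, (1 − p₀)/p₁} = 0.467 / 0.68 ≈ 0.6868

0.216 ≤ PN ≤ 0.687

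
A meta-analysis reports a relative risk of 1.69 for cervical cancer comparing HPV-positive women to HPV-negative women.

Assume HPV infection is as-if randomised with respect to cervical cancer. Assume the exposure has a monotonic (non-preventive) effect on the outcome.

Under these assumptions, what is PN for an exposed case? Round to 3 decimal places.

Under exogeneity and monotonicity, PN = (RR − 1) / RR = 1 − 1/RR.
PN = (1.69 − 1) / 1.69 = 0.69 / 1.69 ≈ 0.4083

PN ≈ 0.408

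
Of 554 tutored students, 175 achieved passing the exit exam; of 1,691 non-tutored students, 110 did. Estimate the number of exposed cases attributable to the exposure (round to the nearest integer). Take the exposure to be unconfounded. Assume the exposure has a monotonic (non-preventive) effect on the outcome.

about 139 cases

p₁ = P(outcome | exposed) = 175/554 = 0.31588
p₀ = P(outcome | unexposed) = 110/1691 = 0.06505
PN = (p₁ − p₀)/p₁ = (0.31588 − 0.06505) / 0.31588 ≈ 0.79407.
Attributable cases ≈ PN × (exposed cases) = 0.79407 × 175 ≈ 138.96.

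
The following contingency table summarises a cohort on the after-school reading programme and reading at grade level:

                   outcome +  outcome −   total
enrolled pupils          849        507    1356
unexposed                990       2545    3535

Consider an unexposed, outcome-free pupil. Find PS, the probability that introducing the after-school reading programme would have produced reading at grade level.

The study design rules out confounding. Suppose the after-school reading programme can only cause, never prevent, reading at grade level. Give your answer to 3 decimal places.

PS ≈ 0.481

p₁ = P(outcome | exposed) = 849/1356 = 0.62611
p₀ = P(outcome | unexposed) = 990/3535 = 0.28006
Under exogeneity and monotonicity, PS = (p₁ − p₀) / (1 − p₀).
PS = (0.62611 − 0.28006) / (1 − 0.28006) = 0.34605 / 0.71994 ≈ 0.4807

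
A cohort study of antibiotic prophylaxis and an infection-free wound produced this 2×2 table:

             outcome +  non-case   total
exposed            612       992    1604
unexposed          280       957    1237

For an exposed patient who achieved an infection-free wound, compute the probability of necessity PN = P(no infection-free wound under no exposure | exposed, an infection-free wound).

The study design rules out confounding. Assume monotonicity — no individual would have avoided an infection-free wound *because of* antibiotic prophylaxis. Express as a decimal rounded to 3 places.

p₁ = P(outcome | exposed) = 612/1604 = 0.38155
p₀ = P(outcome | unexposed) = 280/1237 = 0.22635
Under exogeneity and monotonicity, PN = (p₁ − p₀) / p₁.
PN = (0.38155 − 0.22635) / 0.38155 = 0.15519 / 0.38155 ≈ 0.4067

PN ≈ 0.407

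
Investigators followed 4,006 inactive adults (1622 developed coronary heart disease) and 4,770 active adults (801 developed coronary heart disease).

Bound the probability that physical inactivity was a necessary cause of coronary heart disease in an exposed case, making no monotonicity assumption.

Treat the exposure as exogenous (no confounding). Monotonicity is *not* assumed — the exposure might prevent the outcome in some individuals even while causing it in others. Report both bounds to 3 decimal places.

p₁ = P(outcome | exposed) = 1622/4006 = 0.40489
p₀ = P(outcome | unexposed) = 801/4770 = 0.16792
Under exogeneity alone the bounds on PN are max{0,(p₁−p₀)/p₁} ≤ PN ≤ min{1,(1−p₀)/p₁}.
  lower = (p₁ − p₀)/p₁ = 0.23697 / 0.40489 ≈ 0.5853
  upper = min{1, (1 − p₀)/p₁} = 0.83208 / 0.40489 ≈ 2.0551 → capped at 1

0.585 ≤ PN ≤ 1.000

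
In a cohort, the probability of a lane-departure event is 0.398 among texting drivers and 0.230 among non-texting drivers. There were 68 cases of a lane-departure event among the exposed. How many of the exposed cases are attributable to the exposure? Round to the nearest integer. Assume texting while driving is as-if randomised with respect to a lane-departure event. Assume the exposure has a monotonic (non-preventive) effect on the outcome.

about 29 cases

Let p₁ = 0.398, p₀ = 0.23.
PN = (p₁ − p₀)/p₁ = (0.398 − 0.23) / 0.398 ≈ 0.42211.
Attributable cases ≈ PN × (exposed cases) = 0.42211 × 68 ≈ 28.70.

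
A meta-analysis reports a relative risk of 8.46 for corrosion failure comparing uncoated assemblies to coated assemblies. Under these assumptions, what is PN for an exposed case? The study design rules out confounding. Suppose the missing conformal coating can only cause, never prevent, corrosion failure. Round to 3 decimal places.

PN ≈ 0.882

Under exogeneity and monotonicity, PN = (RR − 1) / RR = 1 − 1/RR.
PN = (8.46 − 1) / 8.46 = 7.46 / 8.46 ≈ 0.8818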